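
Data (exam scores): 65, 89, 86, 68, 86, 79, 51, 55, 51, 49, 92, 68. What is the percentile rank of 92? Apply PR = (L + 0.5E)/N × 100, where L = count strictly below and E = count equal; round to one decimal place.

N = 12.
Strictly below 92: 11. Equal to 92: 1.
PR = (11 + 0.5·1)/12 × 100 = 95.8

95.8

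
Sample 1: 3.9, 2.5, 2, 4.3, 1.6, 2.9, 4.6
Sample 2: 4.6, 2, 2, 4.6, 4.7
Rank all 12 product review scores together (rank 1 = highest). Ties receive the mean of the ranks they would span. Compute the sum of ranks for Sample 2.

Sorted (descending): 4.7, 4.6, 4.6, 4.6, 4.3, 3.9, 2.9, 2.5, 2, 2, 2, 1.6
The 3 values of 4.6 occupy positions 2–4 → average rank 3.
The 3 values of 2 occupy positions 9–11 → average rank 10.
Sample 2 values → pooled ranks: 4.6→3, 2→10, 2→10, 4.6→3, 4.7→1
Rank sum = 3 + 10 + 10 + 3 + 1 = 27

27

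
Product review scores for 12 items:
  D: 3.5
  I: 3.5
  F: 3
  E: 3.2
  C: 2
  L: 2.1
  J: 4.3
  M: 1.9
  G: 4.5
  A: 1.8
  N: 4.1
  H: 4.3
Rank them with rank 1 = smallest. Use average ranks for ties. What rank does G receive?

12

Sorted (ascending): 1.8, 1.9, 2, 2.1, 3, 3.2, 3.5, 3.5, 4.1, 4.3, 4.3, 4.5
The 2 values of 3.5 occupy positions 7–8 → average rank (7+8)/2 = 7.5.
The 2 values of 4.3 occupy positions 10–11 → average rank (10+11)/2 = 10.5.
G has value 4.5 → rank 12.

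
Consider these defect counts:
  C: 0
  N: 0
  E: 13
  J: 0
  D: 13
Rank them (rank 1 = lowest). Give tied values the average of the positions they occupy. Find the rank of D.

Sorted (ascending): 0, 0, 0, 13, 13
The 3 values of 0 occupy positions 1–3 → average rank 2.
The 2 values of 13 occupy positions 4–5 → average rank (4+5)/2 = 4.5.
D has value 13 → rank 4.5.

4.5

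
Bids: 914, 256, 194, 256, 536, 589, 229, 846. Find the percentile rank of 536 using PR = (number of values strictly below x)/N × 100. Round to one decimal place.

50.0

N = 8.
Strictly below 536: 4. Equal to 536: 1.
PR = 4/8 × 100 = 50.0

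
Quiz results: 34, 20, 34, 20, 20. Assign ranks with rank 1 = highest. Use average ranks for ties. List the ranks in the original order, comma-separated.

1.5, 4, 1.5, 4, 4

Sorted (descending): 34, 34, 20, 20, 20
The 2 values of 34 occupy positions 1–2 → average rank (1+2)/2 = 1.5.
The 3 values of 20 occupy positions 3–5 → average rank 4.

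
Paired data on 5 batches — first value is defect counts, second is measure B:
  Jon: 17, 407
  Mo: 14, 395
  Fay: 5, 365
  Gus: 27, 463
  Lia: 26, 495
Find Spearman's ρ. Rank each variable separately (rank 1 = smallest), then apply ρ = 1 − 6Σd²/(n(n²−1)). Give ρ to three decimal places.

Ranks of variable 1: 3, 2, 1, 5, 4
Ranks of variable 2: 3, 2, 1, 4, 5
d = r₁ − r₂: 0, 0, 0, 1, -1
d²: 0, 0, 0, 1, 1; Σd² = 2
ρ = 1 − 6·2/(5·24) = 1 − 12/120 = 0.900

0.900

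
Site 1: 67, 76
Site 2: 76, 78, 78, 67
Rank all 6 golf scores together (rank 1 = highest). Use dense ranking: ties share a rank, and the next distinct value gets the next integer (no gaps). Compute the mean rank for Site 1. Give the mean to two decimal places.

Sorted (descending): 78, 78, 76, 76, 67, 67
The 2 values of 78 share dense rank 1.
The 2 values of 76 share dense rank 2.
The 2 values of 67 share dense rank 3.
Site 1 values → pooled ranks: 67→3, 76→2
Mean rank = (3 + 2) / 2 = 2.50

2.50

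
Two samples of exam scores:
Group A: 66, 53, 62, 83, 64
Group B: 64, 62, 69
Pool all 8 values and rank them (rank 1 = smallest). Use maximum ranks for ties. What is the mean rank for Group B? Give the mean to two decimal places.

Sorted (ascending): 53, 62, 62, 64, 64, 66, 69, 83
The 2 values of 62 occupy positions 2–3 → each gets rank 3.
The 2 values of 64 occupy positions 4–5 → each gets rank 5.
Group B values → pooled ranks: 64→5, 62→3, 69→7
Mean rank = (5 + 3 + 7) / 3 = 5.00

5.00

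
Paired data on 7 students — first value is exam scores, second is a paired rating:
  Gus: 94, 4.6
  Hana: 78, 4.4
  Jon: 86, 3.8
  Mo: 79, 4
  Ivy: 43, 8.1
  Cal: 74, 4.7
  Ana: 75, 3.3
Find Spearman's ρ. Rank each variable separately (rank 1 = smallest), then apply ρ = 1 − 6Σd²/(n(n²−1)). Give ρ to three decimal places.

Ranks of variable 1: 7, 4, 6, 5, 1, 2, 3
Ranks of variable 2: 5, 4, 2, 3, 7, 6, 1
d = r₁ − r₂: 2, 0, 4, 2, -6, -4, 2
d²: 4, 0, 16, 4, 36, 16, 4; Σd² = 80
ρ = 1 − 6·80/(7·48) = 1 − 480/336 = -0.429

-0.429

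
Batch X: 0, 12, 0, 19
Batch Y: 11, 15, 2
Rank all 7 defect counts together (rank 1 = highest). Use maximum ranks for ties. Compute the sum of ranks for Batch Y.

Sorted (descending): 19, 15, 12, 11, 2, 0, 0
The 2 values of 0 occupy positions 6–7 → each gets rank 7.
Batch Y values → pooled ranks: 11→4, 15→2, 2→5
Rank sum = 4 + 2 + 5 = 11

11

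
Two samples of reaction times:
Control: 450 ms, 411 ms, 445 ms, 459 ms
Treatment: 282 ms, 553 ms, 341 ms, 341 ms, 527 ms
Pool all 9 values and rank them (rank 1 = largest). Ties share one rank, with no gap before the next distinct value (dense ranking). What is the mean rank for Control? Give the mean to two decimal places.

Sorted (descending): 553, 527, 459, 450, 445, 411, 341, 341, 282
The 2 values of 341 share dense rank 7.
Remaining distinct values take the next consecutive integers.
Control values → pooled ranks: 450→4, 411→6, 445→5, 459→3
Mean rank = (4 + 6 + 5 + 3) / 4 = 4.50

4.50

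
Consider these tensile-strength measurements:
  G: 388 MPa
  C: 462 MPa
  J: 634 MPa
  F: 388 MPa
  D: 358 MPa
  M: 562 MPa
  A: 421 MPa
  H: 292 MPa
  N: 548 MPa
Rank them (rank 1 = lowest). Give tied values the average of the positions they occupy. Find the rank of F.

3.5

Sorted (ascending): 292, 358, 388, 388, 421, 462, 548, 562, 634
The 2 values of 388 occupy positions 3–4 → average rank (3+4)/2 = 3.5.
F has value 388 MPa → rank 3.5.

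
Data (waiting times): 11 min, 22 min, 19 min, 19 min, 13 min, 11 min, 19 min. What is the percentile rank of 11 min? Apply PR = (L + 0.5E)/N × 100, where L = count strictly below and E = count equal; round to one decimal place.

N = 7.
Strictly below 11: 0. Equal to 11: 2.
PR = (0 + 0.5·2)/7 × 100 = 14.3

14.3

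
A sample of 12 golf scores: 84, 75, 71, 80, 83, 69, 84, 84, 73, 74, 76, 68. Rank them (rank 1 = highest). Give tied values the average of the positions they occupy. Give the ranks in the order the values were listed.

2, 7, 10, 5, 4, 11, 2, 2, 9, 8, 6, 12

Sorted (descending): 84, 84, 84, 83, 80, 76, 75, 74, 73, 71, 69, 68
The 3 values of 84 occupy positions 1–3 → average rank 2.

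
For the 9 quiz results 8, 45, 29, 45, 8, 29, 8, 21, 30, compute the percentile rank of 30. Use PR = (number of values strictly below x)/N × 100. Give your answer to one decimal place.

N = 9.
Strictly below 30: 6. Equal to 30: 1.
PR = 6/9 × 100 = 66.7

66.7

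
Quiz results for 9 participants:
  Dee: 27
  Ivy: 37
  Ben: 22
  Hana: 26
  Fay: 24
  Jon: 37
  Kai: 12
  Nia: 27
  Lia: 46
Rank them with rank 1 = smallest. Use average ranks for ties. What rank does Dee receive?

Sorted (ascending): 12, 22, 24, 26, 27, 27, 37, 37, 46
The 2 values of 27 occupy positions 5–6 → average rank (5+6)/2 = 5.5.
The 2 values of 37 occupy positions 7–8 → average rank (7+8)/2 = 7.5.
Dee has value 27 → rank 5.5.

5.5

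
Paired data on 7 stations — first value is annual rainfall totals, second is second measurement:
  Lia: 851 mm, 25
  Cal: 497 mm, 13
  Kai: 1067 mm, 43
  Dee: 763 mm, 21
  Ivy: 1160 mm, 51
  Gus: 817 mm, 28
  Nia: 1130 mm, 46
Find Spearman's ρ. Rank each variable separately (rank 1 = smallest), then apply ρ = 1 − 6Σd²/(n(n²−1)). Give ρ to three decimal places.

0.964

Ranks of variable 1: 4, 1, 5, 2, 7, 3, 6
Ranks of variable 2: 3, 1, 5, 2, 7, 4, 6
d = r₁ − r₂: 1, 0, 0, 0, 0, -1, 0
d²: 1, 0, 0, 0, 0, 1, 0; Σd² = 2
ρ = 1 − 6·2/(7·48) = 1 − 12/336 = 0.964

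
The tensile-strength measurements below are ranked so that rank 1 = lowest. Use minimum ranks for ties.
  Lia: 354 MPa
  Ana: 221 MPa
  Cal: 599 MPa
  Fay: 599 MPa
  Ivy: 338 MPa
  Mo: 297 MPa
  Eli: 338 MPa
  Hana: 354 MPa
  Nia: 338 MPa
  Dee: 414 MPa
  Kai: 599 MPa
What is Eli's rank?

3

Sorted (ascending): 221, 297, 338, 338, 338, 354, 354, 414, 599, 599, 599
The 3 values of 338 occupy positions 3–5 → each gets rank 3.
The 2 values of 354 occupy positions 6–7 → each gets rank 6.
The 3 values of 599 occupy positions 9–11 → each gets rank 9.
Eli has value 338 MPa → rank 3.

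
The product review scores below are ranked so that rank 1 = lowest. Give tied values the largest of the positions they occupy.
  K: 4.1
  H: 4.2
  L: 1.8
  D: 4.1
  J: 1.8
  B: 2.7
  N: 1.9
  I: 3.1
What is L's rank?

Sorted (ascending): 1.8, 1.8, 1.9, 2.7, 3.1, 4.1, 4.1, 4.2
The 2 values of 1.8 occupy positions 1–2 → each gets rank 2.
The 2 values of 4.1 occupy positions 6–7 → each gets rank 7.
L has value 1.8 → rank 2.

2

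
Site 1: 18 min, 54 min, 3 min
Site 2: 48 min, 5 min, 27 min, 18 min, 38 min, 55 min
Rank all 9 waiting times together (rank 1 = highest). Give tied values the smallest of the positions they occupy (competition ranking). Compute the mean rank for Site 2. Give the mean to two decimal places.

Sorted (descending): 55, 54, 48, 38, 27, 18, 18, 5, 3
The 2 values of 18 occupy positions 6–7 → each gets rank 6.
Site 2 values → pooled ranks: 48→3, 5→8, 27→5, 18→6, 38→4, 55→1
Mean rank = (3 + 8 + 5 + 6 + 4 + 1) / 6 = 4.50

4.50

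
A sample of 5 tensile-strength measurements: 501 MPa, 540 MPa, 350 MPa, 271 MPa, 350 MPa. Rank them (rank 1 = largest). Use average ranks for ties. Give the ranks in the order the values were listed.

2, 1, 3.5, 5, 3.5

Sorted (descending): 540, 501, 350, 350, 271
The 2 values of 350 occupy positions 3–4 → average rank (3+4)/2 = 3.5.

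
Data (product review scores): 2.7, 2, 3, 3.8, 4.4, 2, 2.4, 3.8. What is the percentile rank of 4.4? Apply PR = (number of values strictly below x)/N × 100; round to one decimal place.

87.5

N = 8.
Strictly below 4.4: 7. Equal to 4.4: 1.
PR = 7/8 × 100 = 87.5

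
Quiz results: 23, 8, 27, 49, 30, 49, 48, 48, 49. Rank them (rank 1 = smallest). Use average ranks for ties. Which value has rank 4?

Sorted (ascending): 8, 23, 27, 30, 48, 48, 49, 49, 49
The 2 values of 48 occupy positions 5–6 → average rank (5+6)/2 = 5.5.
The 3 values of 49 occupy positions 7–9 → average rank 8.
Rank 4 → value 30.

30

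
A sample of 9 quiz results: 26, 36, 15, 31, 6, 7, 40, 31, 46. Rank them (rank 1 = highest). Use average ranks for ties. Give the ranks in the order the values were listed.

6, 3, 7, 4.5, 9, 8, 2, 4.5, 1

Sorted (descending): 46, 40, 36, 31, 31, 26, 15, 7, 6
The 2 values of 31 occupy positions 4–5 → average rank (4+5)/2 = 4.5.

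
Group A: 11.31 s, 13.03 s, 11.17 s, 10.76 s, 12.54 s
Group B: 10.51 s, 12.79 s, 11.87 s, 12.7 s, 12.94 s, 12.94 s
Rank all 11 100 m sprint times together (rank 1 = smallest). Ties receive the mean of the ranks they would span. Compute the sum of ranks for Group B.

Sorted (ascending): 10.51, 10.76, 11.17, 11.31, 11.87, 12.54, 12.7, 12.79, 12.94, 12.94, 13.03
The 2 values of 12.94 occupy positions 9–10 → average rank (9+10)/2 = 9.5.
Group B values → pooled ranks: 10.51→1, 12.79→8, 11.87→5, 12.7→7, 12.94→9.5, 12.94→9.5
Rank sum = 1 + 8 + 5 + 7 + 9.5 + 9.5 = 40

40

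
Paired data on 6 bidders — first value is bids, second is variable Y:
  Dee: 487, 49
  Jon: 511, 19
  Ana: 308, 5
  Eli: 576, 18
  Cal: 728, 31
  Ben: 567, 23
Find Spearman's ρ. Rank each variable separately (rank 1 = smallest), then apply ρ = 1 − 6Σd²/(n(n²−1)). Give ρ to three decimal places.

0.257

Ranks of variable 1: 2, 3, 1, 5, 6, 4
Ranks of variable 2: 6, 3, 1, 2, 5, 4
d = r₁ − r₂: -4, 0, 0, 3, 1, 0
d²: 16, 0, 0, 9, 1, 0; Σd² = 26
ρ = 1 − 6·26/(6·35) = 1 − 156/210 = 0.257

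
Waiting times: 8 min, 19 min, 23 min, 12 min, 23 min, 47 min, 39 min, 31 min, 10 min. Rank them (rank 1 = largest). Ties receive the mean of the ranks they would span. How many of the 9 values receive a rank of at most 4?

3

Sorted (descending): 47, 39, 31, 23, 23, 19, 12, 10, 8
The 2 values of 23 occupy positions 4–5 → average rank (4+5)/2 = 4.5.
Ranks ≤ 4: {1, 2, 3} → 3 values.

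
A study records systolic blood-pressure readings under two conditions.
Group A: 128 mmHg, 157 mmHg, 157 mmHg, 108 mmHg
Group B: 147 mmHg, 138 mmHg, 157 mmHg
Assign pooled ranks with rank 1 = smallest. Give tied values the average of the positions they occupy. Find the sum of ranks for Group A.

15

Sorted (ascending): 108, 128, 138, 147, 157, 157, 157
The 3 values of 157 occupy positions 5–7 → average rank 6.
Group A values → pooled ranks: 128→2, 157→6, 157→6, 108→1
Rank sum = 2 + 6 + 6 + 1 = 15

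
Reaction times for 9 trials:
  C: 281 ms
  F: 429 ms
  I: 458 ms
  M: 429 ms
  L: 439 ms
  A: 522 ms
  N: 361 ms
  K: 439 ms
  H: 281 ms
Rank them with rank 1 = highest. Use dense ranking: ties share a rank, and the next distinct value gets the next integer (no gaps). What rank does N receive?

Sorted (descending): 522, 458, 439, 439, 429, 429, 361, 281, 281
The 2 values of 439 share dense rank 3.
The 2 values of 429 share dense rank 4.
The 2 values of 281 share dense rank 6.
Remaining distinct values take the next consecutive integers.
N has value 361 ms → rank 5.

5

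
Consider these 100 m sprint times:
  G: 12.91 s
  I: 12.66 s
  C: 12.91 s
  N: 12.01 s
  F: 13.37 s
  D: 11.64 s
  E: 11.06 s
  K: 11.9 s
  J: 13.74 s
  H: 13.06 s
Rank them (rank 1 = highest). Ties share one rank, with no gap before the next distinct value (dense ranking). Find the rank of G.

Sorted (descending): 13.74, 13.37, 13.06, 12.91, 12.91, 12.66, 12.01, 11.9, 11.64, 11.06
The 2 values of 12.91 share dense rank 4.
Remaining distinct values take the next consecutive integers.
G has value 12.91 s → rank 4.

4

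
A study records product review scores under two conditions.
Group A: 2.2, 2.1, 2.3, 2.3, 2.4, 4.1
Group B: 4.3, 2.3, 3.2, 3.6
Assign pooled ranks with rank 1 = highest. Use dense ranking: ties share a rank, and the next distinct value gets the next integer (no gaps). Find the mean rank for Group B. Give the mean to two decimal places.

3.50

Sorted (descending): 4.3, 4.1, 3.6, 3.2, 2.4, 2.3, 2.3, 2.3, 2.2, 2.1
The 3 values of 2.3 share dense rank 6.
Remaining distinct values take the next consecutive integers.
Group B values → pooled ranks: 4.3→1, 2.3→6, 3.2→4, 3.6→3
Mean rank = (1 + 6 + 4 + 3) / 4 = 3.50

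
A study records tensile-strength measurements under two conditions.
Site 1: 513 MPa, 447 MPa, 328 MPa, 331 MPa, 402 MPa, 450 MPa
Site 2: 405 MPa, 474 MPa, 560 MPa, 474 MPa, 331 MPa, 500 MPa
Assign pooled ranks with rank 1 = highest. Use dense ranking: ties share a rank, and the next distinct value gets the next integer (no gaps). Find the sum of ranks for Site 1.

40

Sorted (descending): 560, 513, 500, 474, 474, 450, 447, 405, 402, 331, 331, 328
The 2 values of 474 share dense rank 4.
The 2 values of 331 share dense rank 9.
Remaining distinct values take the next consecutive integers.
Site 1 values → pooled ranks: 513→2, 447→6, 328→10, 331→9, 402→8, 450→5
Rank sum = 2 + 6 + 10 + 9 + 8 + 5 = 40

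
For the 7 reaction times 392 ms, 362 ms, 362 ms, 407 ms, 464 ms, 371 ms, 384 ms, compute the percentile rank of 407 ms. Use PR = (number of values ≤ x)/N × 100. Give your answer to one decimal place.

85.7

N = 7.
Strictly below 407: 5. Equal to 407: 1.
PR = 6/7 × 100 = 85.7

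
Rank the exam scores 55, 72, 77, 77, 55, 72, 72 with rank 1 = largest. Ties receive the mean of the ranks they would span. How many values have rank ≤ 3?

2

Sorted (descending): 77, 77, 72, 72, 72, 55, 55
The 2 values of 77 occupy positions 1–2 → average rank (1+2)/2 = 1.5.
The 3 values of 72 occupy positions 3–5 → average rank 4.
The 2 values of 55 occupy positions 6–7 → average rank (6+7)/2 = 6.5.
Ranks ≤ 3: {1.5, 1.5} → 2 values.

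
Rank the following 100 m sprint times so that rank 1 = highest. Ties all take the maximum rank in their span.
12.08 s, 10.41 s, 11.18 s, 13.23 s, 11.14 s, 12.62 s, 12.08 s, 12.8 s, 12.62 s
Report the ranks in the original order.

6, 9, 7, 1, 8, 4, 6, 2, 4

Sorted (descending): 13.23, 12.8, 12.62, 12.62, 12.08, 12.08, 11.18, 11.14, 10.41
The 2 values of 12.62 occupy positions 3–4 → each gets rank 4.
The 2 values of 12.08 occupy positions 5–6 → each gets rank 6.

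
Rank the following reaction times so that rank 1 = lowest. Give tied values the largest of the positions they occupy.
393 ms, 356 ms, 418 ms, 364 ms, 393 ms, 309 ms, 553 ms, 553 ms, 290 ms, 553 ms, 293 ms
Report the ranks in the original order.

7, 4, 8, 5, 7, 3, 11, 11, 1, 11, 2

Sorted (ascending): 290, 293, 309, 356, 364, 393, 393, 418, 553, 553, 553
The 2 values of 393 occupy positions 6–7 → each gets rank 7.
The 3 values of 553 occupy positions 9–11 → each gets rank 11.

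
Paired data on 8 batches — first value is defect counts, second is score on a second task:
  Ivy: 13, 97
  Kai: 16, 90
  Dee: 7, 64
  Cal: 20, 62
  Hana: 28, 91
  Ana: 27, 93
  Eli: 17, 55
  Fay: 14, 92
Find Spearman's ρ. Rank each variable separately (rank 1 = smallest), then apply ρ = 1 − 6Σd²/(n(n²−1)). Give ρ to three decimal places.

Ranks of variable 1: 2, 4, 1, 6, 8, 7, 5, 3
Ranks of variable 2: 8, 4, 3, 2, 5, 7, 1, 6
d = r₁ − r₂: -6, 0, -2, 4, 3, 0, 4, -3
d²: 36, 0, 4, 16, 9, 0, 16, 9; Σd² = 90
ρ = 1 − 6·90/(8·63) = 1 − 540/504 = -0.071

-0.071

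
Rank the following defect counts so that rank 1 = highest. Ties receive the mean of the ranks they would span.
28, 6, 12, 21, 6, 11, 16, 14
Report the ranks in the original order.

Sorted (descending): 28, 21, 16, 14, 12, 11, 6, 6
The 2 values of 6 occupy positions 7–8 → average rank (7+8)/2 = 7.5.

1, 7.5, 5, 2, 7.5, 6, 3, 4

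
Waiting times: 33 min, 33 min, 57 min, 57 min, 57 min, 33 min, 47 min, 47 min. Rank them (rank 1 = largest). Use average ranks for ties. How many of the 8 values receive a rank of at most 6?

Sorted (descending): 57, 57, 57, 47, 47, 33, 33, 33
The 3 values of 57 occupy positions 1–3 → average rank 2.
The 2 values of 47 occupy positions 4–5 → average rank (4+5)/2 = 4.5.
The 3 values of 33 occupy positions 6–8 → average rank 7.
Ranks ≤ 6: {2, 2, 2, 4.5, 4.5} → 5 values.

5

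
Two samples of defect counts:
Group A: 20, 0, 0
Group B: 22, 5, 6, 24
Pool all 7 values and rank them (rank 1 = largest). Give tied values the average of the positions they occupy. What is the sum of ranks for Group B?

Sorted (descending): 24, 22, 20, 6, 5, 0, 0
The 2 values of 0 occupy positions 6–7 → average rank (6+7)/2 = 6.5.
Group B values → pooled ranks: 22→2, 5→5, 6→4, 24→1
Rank sum = 2 + 5 + 4 + 1 = 12

12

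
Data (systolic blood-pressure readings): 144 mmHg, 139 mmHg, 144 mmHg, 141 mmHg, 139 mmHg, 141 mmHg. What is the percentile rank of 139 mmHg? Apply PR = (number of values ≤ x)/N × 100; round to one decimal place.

N = 6.
Strictly below 139: 0. Equal to 139: 2.
PR = 2/6 × 100 = 33.3

33.3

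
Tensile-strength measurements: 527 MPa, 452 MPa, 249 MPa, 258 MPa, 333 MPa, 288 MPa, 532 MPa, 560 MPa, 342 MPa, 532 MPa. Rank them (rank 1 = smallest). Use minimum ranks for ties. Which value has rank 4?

Sorted (ascending): 249, 258, 288, 333, 342, 452, 527, 532, 532, 560
The 2 values of 532 occupy positions 8–9 → each gets rank 8.
Rank 4 → value 333.

333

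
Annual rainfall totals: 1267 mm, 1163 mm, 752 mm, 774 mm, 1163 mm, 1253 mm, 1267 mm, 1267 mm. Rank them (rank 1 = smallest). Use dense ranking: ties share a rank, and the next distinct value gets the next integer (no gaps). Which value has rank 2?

Sorted (ascending): 752, 774, 1163, 1163, 1253, 1267, 1267, 1267
The 2 values of 1163 share dense rank 3.
The 3 values of 1267 share dense rank 5.
Remaining distinct values take the next consecutive integers.
Rank 2 → value 774.

774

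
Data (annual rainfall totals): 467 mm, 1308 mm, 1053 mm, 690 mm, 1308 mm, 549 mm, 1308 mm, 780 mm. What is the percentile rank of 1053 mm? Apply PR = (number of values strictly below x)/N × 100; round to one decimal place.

50.0

N = 8.
Strictly below 1053: 4. Equal to 1053: 1.
PR = 4/8 × 100 = 50.0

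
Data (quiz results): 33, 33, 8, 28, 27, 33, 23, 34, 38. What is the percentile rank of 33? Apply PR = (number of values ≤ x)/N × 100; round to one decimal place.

77.8

N = 9.
Strictly below 33: 4. Equal to 33: 3.
PR = 7/9 × 100 = 77.8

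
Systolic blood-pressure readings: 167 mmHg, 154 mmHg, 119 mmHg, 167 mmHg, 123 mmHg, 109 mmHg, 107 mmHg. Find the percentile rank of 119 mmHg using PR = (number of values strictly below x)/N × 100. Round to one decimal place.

28.6

N = 7.
Strictly below 119: 2. Equal to 119: 1.
PR = 2/7 × 100 = 28.6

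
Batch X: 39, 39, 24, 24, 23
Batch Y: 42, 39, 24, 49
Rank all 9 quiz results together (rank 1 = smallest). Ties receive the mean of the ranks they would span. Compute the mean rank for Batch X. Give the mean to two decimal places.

3.80

Sorted (ascending): 23, 24, 24, 24, 39, 39, 39, 42, 49
The 3 values of 24 occupy positions 2–4 → average rank 3.
The 3 values of 39 occupy positions 5–7 → average rank 6.
Batch X values → pooled ranks: 39→6, 39→6, 24→3, 24→3, 23→1
Mean rank = (6 + 6 + 3 + 3 + 1) / 5 = 3.80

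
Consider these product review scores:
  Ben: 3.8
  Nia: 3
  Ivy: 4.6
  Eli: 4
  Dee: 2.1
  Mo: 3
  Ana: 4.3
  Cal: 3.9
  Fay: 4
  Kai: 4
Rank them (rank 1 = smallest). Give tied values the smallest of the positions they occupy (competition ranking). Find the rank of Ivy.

10

Sorted (ascending): 2.1, 3, 3, 3.8, 3.9, 4, 4, 4, 4.3, 4.6
The 2 values of 3 occupy positions 2–3 → each gets rank 2.
The 3 values of 4 occupy positions 6–8 → each gets rank 6.
Ivy has value 4.6 → rank 10.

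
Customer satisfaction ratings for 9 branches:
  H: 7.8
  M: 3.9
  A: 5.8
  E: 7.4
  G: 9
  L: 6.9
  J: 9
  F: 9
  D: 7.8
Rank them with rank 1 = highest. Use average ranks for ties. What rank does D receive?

4.5

Sorted (descending): 9, 9, 9, 7.8, 7.8, 7.4, 6.9, 5.8, 3.9
The 3 values of 9 occupy positions 1–3 → average rank 2.
The 2 values of 7.8 occupy positions 4–5 → average rank (4+5)/2 = 4.5.
D has value 7.8 → rank 4.5.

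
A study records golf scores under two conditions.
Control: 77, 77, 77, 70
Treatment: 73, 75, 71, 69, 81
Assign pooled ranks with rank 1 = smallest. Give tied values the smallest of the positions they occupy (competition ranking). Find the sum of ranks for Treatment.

22

Sorted (ascending): 69, 70, 71, 73, 75, 77, 77, 77, 81
The 3 values of 77 occupy positions 6–8 → each gets rank 6.
Treatment values → pooled ranks: 73→4, 75→5, 71→3, 69→1, 81→9
Rank sum = 4 + 5 + 3 + 1 + 9 = 22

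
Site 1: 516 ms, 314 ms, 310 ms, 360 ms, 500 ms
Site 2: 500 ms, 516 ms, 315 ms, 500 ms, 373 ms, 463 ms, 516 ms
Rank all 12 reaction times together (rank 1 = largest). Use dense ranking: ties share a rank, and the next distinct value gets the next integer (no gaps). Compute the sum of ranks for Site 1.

Sorted (descending): 516, 516, 516, 500, 500, 500, 463, 373, 360, 315, 314, 310
The 3 values of 516 share dense rank 1.
The 3 values of 500 share dense rank 2.
Remaining distinct values take the next consecutive integers.
Site 1 values → pooled ranks: 516→1, 314→7, 310→8, 360→5, 500→2
Rank sum = 1 + 7 + 8 + 5 + 2 = 23

23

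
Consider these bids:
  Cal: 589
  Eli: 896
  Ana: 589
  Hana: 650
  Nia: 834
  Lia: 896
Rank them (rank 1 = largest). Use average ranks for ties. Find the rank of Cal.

5.5

Sorted (descending): 896, 896, 834, 650, 589, 589
The 2 values of 896 occupy positions 1–2 → average rank (1+2)/2 = 1.5.
The 2 values of 589 occupy positions 5–6 → average rank (5+6)/2 = 5.5.
Cal has value 589 → rank 5.5.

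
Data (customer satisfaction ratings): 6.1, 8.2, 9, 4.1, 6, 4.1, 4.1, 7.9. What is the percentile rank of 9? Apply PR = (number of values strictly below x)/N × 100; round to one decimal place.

87.5

N = 8.
Strictly below 9: 7. Equal to 9: 1.
PR = 7/8 × 100 = 87.5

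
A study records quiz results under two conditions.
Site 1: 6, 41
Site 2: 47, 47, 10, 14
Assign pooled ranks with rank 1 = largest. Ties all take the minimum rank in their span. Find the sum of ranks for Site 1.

Sorted (descending): 47, 47, 41, 14, 10, 6
The 2 values of 47 occupy positions 1–2 → each gets rank 1.
Site 1 values → pooled ranks: 6→6, 41→3
Rank sum = 6 + 3 = 9

9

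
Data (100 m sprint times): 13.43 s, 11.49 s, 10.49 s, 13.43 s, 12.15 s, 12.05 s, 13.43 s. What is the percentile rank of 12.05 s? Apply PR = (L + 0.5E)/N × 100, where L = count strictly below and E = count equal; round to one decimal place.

N = 7.
Strictly below 12.05: 2. Equal to 12.05: 1.
PR = (2 + 0.5·1)/7 × 100 = 35.7

35.7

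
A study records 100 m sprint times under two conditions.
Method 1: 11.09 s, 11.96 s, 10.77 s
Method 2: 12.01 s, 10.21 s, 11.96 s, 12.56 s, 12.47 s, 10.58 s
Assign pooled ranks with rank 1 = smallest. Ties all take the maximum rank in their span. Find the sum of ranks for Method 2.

33

Sorted (ascending): 10.21, 10.58, 10.77, 11.09, 11.96, 11.96, 12.01, 12.47, 12.56
The 2 values of 11.96 occupy positions 5–6 → each gets rank 6.
Method 2 values → pooled ranks: 12.01→7, 10.21→1, 11.96→6, 12.56→9, 12.47→8, 10.58→2
Rank sum = 7 + 1 + 6 + 9 + 8 + 2 = 33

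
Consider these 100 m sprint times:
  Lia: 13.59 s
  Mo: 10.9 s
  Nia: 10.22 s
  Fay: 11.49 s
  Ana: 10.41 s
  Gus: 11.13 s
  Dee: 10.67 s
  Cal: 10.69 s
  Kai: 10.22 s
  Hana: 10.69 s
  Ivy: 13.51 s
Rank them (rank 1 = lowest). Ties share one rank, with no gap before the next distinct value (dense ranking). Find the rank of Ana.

2

Sorted (ascending): 10.22, 10.22, 10.41, 10.67, 10.69, 10.69, 10.9, 11.13, 11.49, 13.51, 13.59
The 2 values of 10.22 share dense rank 1.
The 2 values of 10.69 share dense rank 4.
Remaining distinct values take the next consecutive integers.
Ana has value 10.41 s → rank 2.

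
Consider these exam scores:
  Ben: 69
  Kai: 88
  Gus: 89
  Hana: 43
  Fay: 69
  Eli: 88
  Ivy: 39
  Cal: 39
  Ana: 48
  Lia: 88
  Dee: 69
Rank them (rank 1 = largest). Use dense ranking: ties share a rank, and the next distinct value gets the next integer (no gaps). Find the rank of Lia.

2

Sorted (descending): 89, 88, 88, 88, 69, 69, 69, 48, 43, 39, 39
The 3 values of 88 share dense rank 2.
The 3 values of 69 share dense rank 3.
The 2 values of 39 share dense rank 6.
Remaining distinct values take the next consecutive integers.
Lia has value 88 → rank 2.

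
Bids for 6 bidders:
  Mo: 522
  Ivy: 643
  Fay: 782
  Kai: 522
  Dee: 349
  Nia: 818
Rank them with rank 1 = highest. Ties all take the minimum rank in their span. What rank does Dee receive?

6

Sorted (descending): 818, 782, 643, 522, 522, 349
The 2 values of 522 occupy positions 4–5 → each gets rank 4.
Dee has value 349 → rank 6.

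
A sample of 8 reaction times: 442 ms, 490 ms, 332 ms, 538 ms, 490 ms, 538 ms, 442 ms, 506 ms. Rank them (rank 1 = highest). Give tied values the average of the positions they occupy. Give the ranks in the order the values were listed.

6.5, 4.5, 8, 1.5, 4.5, 1.5, 6.5, 3

Sorted (descending): 538, 538, 506, 490, 490, 442, 442, 332
The 2 values of 538 occupy positions 1–2 → average rank (1+2)/2 = 1.5.
The 2 values of 490 occupy positions 4–5 → average rank (4+5)/2 = 4.5.
The 2 values of 442 occupy positions 6–7 → average rank (6+7)/2 = 6.5.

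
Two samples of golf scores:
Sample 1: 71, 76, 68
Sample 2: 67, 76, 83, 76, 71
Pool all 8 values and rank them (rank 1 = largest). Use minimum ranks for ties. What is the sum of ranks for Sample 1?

Sorted (descending): 83, 76, 76, 76, 71, 71, 68, 67
The 3 values of 76 occupy positions 2–4 → each gets rank 2.
The 2 values of 71 occupy positions 5–6 → each gets rank 5.
Sample 1 values → pooled ranks: 71→5, 76→2, 68→7
Rank sum = 5 + 2 + 7 = 14

14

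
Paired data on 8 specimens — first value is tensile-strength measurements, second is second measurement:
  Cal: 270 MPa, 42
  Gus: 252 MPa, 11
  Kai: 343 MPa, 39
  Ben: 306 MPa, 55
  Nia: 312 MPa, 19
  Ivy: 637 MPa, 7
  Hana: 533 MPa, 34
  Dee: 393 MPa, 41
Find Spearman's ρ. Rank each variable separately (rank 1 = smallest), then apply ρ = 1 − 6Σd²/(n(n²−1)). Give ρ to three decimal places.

Ranks of variable 1: 2, 1, 5, 3, 4, 8, 7, 6
Ranks of variable 2: 7, 2, 5, 8, 3, 1, 4, 6
d = r₁ − r₂: -5, -1, 0, -5, 1, 7, 3, 0
d²: 25, 1, 0, 25, 1, 49, 9, 0; Σd² = 110
ρ = 1 − 6·110/(8·63) = 1 − 660/504 = -0.310

-0.310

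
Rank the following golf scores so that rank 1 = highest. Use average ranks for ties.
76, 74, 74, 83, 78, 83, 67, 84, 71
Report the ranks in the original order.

Sorted (descending): 84, 83, 83, 78, 76, 74, 74, 71, 67
The 2 values of 83 occupy positions 2–3 → average rank (2+3)/2 = 2.5.
The 2 values of 74 occupy positions 6–7 → average rank (6+7)/2 = 6.5.

5, 6.5, 6.5, 2.5, 4, 2.5, 9, 1, 8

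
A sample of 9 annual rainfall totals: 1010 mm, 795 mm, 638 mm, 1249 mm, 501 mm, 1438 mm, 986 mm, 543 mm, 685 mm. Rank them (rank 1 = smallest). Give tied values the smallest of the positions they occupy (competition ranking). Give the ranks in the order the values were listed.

Sorted (ascending): 501, 543, 638, 685, 795, 986, 1010, 1249, 1438
No ties — each value takes its position as its rank.

7, 5, 3, 8, 1, 9, 6, 2, 4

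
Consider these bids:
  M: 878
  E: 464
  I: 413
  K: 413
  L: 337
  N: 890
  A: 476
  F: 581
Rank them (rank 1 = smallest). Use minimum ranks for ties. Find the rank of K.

Sorted (ascending): 337, 413, 413, 464, 476, 581, 878, 890
The 2 values of 413 occupy positions 2–3 → each gets rank 2.
K has value 413 → rank 2.

2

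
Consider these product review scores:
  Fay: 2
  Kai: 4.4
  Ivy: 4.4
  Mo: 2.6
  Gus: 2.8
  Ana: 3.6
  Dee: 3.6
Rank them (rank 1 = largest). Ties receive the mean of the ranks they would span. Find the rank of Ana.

Sorted (descending): 4.4, 4.4, 3.6, 3.6, 2.8, 2.6, 2
The 2 values of 4.4 occupy positions 1–2 → average rank (1+2)/2 = 1.5.
The 2 values of 3.6 occupy positions 3–4 → average rank (3+4)/2 = 3.5.
Ana has value 3.6 → rank 3.5.

3.5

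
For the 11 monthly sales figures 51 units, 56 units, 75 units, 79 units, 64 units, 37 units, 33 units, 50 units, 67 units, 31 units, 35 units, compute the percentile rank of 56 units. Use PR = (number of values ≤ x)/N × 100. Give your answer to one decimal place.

N = 11.
Strictly below 56: 6. Equal to 56: 1.
PR = 7/11 × 100 = 63.6

63.6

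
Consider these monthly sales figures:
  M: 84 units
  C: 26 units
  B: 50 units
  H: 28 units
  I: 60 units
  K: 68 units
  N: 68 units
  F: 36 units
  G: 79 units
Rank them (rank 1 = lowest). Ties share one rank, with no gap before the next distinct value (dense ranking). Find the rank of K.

Sorted (ascending): 26, 28, 36, 50, 60, 68, 68, 79, 84
The 2 values of 68 share dense rank 6.
Remaining distinct values take the next consecutive integers.
K has value 68 units → rank 6.

6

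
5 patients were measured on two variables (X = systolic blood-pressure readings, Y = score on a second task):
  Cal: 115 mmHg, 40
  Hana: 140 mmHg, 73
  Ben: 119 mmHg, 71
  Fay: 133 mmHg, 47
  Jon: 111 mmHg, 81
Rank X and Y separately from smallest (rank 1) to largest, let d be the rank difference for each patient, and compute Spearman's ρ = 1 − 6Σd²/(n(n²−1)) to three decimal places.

Ranks of variable 1: 2, 5, 3, 4, 1
Ranks of variable 2: 1, 4, 3, 2, 5
d = r₁ − r₂: 1, 1, 0, 2, -4
d²: 1, 1, 0, 4, 16; Σd² = 22
ρ = 1 − 6·22/(5·24) = 1 − 132/120 = -0.100

-0.100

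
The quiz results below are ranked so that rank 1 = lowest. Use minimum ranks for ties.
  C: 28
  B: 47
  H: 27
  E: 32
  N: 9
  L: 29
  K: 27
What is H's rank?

2

Sorted (ascending): 9, 27, 27, 28, 29, 32, 47
The 2 values of 27 occupy positions 2–3 → each gets rank 2.
H has value 27 → rank 2.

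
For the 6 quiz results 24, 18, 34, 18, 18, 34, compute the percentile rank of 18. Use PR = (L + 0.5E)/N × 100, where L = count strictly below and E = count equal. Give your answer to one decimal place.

N = 6.
Strictly below 18: 0. Equal to 18: 3.
PR = (0 + 0.5·3)/6 × 100 = 25.0

25.0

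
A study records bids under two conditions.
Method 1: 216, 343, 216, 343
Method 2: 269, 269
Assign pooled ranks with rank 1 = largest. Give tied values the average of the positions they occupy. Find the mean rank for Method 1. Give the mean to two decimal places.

3.50

Sorted (descending): 343, 343, 269, 269, 216, 216
The 2 values of 343 occupy positions 1–2 → average rank (1+2)/2 = 1.5.
The 2 values of 269 occupy positions 3–4 → average rank (3+4)/2 = 3.5.
The 2 values of 216 occupy positions 5–6 → average rank (5+6)/2 = 5.5.
Method 1 values → pooled ranks: 216→5.5, 343→1.5, 216→5.5, 343→1.5
Mean rank = (5.5 + 1.5 + 5.5 + 1.5) / 4 = 3.50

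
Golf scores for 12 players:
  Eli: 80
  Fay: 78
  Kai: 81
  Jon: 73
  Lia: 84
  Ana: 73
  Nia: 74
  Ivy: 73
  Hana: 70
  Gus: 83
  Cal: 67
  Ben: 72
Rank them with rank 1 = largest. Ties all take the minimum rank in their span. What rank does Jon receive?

Sorted (descending): 84, 83, 81, 80, 78, 74, 73, 73, 73, 72, 70, 67
The 3 values of 73 occupy positions 7–9 → each gets rank 7.
Jon has value 73 → rank 7.

7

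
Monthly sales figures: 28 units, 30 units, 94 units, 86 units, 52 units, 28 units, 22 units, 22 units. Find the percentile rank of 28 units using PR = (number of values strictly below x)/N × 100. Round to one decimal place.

N = 8.
Strictly below 28: 2. Equal to 28: 2.
PR = 2/8 × 100 = 25.0

25.0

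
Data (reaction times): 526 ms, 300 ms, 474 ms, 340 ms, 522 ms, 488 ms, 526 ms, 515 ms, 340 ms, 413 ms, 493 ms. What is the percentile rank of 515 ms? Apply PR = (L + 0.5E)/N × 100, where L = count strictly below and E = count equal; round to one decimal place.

N = 11.
Strictly below 515: 7. Equal to 515: 1.
PR = (7 + 0.5·1)/11 × 100 = 68.2

68.2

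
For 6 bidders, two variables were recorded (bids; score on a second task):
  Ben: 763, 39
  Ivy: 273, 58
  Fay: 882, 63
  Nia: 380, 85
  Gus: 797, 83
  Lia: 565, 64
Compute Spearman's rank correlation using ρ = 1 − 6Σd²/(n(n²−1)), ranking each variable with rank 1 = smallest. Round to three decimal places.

-0.029

Ranks of variable 1: 4, 1, 6, 2, 5, 3
Ranks of variable 2: 1, 2, 3, 6, 5, 4
d = r₁ − r₂: 3, -1, 3, -4, 0, -1
d²: 9, 1, 9, 16, 0, 1; Σd² = 36
ρ = 1 − 6·36/(6·35) = 1 − 216/210 = -0.029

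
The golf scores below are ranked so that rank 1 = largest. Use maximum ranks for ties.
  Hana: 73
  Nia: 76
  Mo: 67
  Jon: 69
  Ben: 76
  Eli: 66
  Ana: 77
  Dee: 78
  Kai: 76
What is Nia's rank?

5

Sorted (descending): 78, 77, 76, 76, 76, 73, 69, 67, 66
The 3 values of 76 occupy positions 3–5 → each gets rank 5.
Nia has value 76 → rank 5.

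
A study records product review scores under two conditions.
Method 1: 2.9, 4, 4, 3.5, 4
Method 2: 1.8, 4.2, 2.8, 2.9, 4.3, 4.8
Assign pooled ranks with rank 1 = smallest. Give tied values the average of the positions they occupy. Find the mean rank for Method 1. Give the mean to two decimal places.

5.90

Sorted (ascending): 1.8, 2.8, 2.9, 2.9, 3.5, 4, 4, 4, 4.2, 4.3, 4.8
The 2 values of 2.9 occupy positions 3–4 → average rank (3+4)/2 = 3.5.
The 3 values of 4 occupy positions 6–8 → average rank 7.
Method 1 values → pooled ranks: 2.9→3.5, 4→7, 4→7, 3.5→5, 4→7
Mean rank = (3.5 + 7 + 7 + 5 + 7) / 5 = 5.90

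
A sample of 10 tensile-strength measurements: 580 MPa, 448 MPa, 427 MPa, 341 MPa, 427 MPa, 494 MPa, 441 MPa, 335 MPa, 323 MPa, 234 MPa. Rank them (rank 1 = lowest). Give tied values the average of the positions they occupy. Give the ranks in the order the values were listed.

Sorted (ascending): 234, 323, 335, 341, 427, 427, 441, 448, 494, 580
The 2 values of 427 occupy positions 5–6 → average rank (5+6)/2 = 5.5.

10, 8, 5.5, 4, 5.5, 9, 7, 3, 2, 1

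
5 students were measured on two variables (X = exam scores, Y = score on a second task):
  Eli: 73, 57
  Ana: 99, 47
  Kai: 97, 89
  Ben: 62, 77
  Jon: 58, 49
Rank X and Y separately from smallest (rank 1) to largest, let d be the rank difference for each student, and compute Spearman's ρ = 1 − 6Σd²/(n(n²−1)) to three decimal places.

Ranks of variable 1: 3, 5, 4, 2, 1
Ranks of variable 2: 3, 1, 5, 4, 2
d = r₁ − r₂: 0, 4, -1, -2, -1
d²: 0, 16, 1, 4, 1; Σd² = 22
ρ = 1 − 6·22/(5·24) = 1 − 132/120 = -0.100

-0.100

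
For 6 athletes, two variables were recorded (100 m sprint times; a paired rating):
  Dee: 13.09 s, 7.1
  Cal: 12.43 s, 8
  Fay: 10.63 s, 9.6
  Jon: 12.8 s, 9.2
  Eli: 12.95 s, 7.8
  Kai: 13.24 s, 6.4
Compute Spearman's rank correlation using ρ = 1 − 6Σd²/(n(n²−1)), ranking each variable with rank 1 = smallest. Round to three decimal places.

-0.943

Ranks of variable 1: 5, 2, 1, 3, 4, 6
Ranks of variable 2: 2, 4, 6, 5, 3, 1
d = r₁ − r₂: 3, -2, -5, -2, 1, 5
d²: 9, 4, 25, 4, 1, 25; Σd² = 68
ρ = 1 − 6·68/(6·35) = 1 − 408/210 = -0.943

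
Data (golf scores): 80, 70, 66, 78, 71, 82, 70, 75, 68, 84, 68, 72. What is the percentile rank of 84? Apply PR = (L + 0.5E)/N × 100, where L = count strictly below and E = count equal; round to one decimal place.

N = 12.
Strictly below 84: 11. Equal to 84: 1.
PR = (11 + 0.5·1)/12 × 100 = 95.8

95.8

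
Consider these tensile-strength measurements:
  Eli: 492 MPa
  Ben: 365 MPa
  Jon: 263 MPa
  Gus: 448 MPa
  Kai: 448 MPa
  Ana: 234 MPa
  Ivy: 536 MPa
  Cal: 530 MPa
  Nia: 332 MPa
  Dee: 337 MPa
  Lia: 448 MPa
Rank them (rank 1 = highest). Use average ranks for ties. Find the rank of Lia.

5

Sorted (descending): 536, 530, 492, 448, 448, 448, 365, 337, 332, 263, 234
The 3 values of 448 occupy positions 4–6 → average rank 5.
Lia has value 448 MPa → rank 5.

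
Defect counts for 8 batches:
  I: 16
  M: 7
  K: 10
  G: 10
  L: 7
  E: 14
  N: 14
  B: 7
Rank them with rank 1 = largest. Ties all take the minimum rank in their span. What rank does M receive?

6

Sorted (descending): 16, 14, 14, 10, 10, 7, 7, 7
The 2 values of 14 occupy positions 2–3 → each gets rank 2.
The 2 values of 10 occupy positions 4–5 → each gets rank 4.
The 3 values of 7 occupy positions 6–8 → each gets rank 6.
M has value 7 → rank 6.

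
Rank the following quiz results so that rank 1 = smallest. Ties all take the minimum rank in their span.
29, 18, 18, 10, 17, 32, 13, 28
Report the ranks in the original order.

7, 4, 4, 1, 3, 8, 2, 6

Sorted (ascending): 10, 13, 17, 18, 18, 28, 29, 32
The 2 values of 18 occupy positions 4–5 → each gets rank 4.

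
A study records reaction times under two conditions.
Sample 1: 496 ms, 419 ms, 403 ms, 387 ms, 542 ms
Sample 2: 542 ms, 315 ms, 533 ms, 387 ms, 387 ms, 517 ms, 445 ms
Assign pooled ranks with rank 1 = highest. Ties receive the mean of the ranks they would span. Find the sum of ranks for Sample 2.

Sorted (descending): 542, 542, 533, 517, 496, 445, 419, 403, 387, 387, 387, 315
The 2 values of 542 occupy positions 1–2 → average rank (1+2)/2 = 1.5.
The 3 values of 387 occupy positions 9–11 → average rank 10.
Sample 2 values → pooled ranks: 542→1.5, 315→12, 533→3, 387→10, 387→10, 517→4, 445→6
Rank sum = 1.5 + 12 + 3 + 10 + 10 + 4 + 6 = 46.5

46.5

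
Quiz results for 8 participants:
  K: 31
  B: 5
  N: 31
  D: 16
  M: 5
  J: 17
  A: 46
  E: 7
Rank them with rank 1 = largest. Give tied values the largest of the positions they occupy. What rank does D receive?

5

Sorted (descending): 46, 31, 31, 17, 16, 7, 5, 5
The 2 values of 31 occupy positions 2–3 → each gets rank 3.
The 2 values of 5 occupy positions 7–8 → each gets rank 8.
D has value 16 → rank 5.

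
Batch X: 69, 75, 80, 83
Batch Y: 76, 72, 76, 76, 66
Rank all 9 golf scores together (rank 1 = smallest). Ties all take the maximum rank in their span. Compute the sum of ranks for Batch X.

Sorted (ascending): 66, 69, 72, 75, 76, 76, 76, 80, 83
The 3 values of 76 occupy positions 5–7 → each gets rank 7.
Batch X values → pooled ranks: 69→2, 75→4, 80→8, 83→9
Rank sum = 2 + 4 + 8 + 9 = 23

23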